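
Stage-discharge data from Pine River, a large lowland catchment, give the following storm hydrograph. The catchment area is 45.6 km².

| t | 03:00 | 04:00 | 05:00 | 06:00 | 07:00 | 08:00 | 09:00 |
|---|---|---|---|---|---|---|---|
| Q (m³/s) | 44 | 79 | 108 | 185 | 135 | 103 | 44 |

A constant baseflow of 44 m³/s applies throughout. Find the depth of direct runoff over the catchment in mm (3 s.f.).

d ≈ 30.8 mm

Direct runoff: 0.0, 35.0, 64.0, 141.0, 91.0, 59.0, 0.0 m³/s; ΣQ_DR = 390.0 m³/s.
V = ΣQ_DR · Δt = 390.0 × 3600 s = 1.404 × 10^6 m³.
Over A = 45.6 km², depth = V / A = 30.8 mm.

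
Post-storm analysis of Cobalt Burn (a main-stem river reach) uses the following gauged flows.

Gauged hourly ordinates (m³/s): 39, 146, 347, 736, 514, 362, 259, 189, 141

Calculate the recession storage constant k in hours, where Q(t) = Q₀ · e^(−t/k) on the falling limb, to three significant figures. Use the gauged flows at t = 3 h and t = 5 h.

k ≈ 2.82 h

On the falling limb, Q drops from 736 to 362 m³/s between t = 3 h and t = 5 h (Δt = 2 h).
k = −Δt / ln(Q₂/Q₁) = −2 / ln(362/736) = 2.82 h.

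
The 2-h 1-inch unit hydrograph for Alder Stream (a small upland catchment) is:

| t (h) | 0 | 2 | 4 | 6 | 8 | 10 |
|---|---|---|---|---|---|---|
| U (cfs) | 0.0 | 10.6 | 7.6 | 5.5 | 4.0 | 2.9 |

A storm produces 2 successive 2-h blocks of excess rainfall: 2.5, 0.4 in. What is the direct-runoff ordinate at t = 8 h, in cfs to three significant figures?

By discrete convolution, Q_j = Σ (P_i / 1 in) · U_{j−i}.
At t = 8 h (j=4): Q = (2.5/1)·4.0 + (0.4/1)·5.5 = 12.2 cfs.

Q ≈ 12.2 cfs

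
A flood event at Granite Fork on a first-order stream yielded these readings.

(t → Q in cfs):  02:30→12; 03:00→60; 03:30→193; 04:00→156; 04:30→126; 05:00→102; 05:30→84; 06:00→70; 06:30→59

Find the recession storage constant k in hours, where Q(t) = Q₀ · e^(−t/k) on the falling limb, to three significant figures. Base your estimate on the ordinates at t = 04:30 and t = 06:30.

k ≈ 2.64 h

On the falling limb, Q drops from 126 to 59 cfs between t = 04:30 and t = 06:30 (Δt = 2 h).
k = −Δt / ln(Q₂/Q₁) = −2 / ln(59/126) = 2.64 h.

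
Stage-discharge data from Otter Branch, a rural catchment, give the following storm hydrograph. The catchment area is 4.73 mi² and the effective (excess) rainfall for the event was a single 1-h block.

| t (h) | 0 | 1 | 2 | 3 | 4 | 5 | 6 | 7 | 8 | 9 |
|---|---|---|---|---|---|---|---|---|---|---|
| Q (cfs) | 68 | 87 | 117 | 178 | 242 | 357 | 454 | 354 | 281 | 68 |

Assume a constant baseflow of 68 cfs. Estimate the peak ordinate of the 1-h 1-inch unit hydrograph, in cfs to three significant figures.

Direct runoff: 0.0, 19.0, 49.0, 110.0, 174.0, 289.0, 386.0, 286.0, 213.0, 0.0 cfs; ΣQ_DR = 1526 cfs, peak = 386.0 cfs.
Runoff depth d = ΣQ_DR·Δt / A = 1526 × 3600 / (4.73 mi²) = 0.4999 in.
The 1-inch UH is the DRH scaled by (1 in)/d, so U_p = 386.0 × 1/0.4999 = 772 cfs.

U_p ≈ 772 cfs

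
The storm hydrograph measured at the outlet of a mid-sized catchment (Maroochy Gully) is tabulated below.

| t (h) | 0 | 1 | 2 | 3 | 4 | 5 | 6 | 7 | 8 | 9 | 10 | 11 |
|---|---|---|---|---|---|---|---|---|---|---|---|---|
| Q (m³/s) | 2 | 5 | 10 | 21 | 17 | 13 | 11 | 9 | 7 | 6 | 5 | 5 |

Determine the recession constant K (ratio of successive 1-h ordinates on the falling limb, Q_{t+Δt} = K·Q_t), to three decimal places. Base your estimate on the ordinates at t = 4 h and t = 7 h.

Using the recession-limb readings at t = 4 h and t = 7 h: Q falls from 17 to 9 m³/s over 3 intervals.
K = (Q₂/Q₁)^(1/3) = (9/17)^(1/3) = 0.809.

K ≈ 0.809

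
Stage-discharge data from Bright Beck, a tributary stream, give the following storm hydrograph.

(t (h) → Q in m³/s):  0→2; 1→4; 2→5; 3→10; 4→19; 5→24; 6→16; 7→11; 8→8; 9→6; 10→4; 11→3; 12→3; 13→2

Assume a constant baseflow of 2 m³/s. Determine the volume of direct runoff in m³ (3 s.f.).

V ≈ 3.20 × 10^5 m³

Direct-runoff ordinates (Q − Q_b): 0.0, 2.0, 3.0, 8.0, 17.0, 22.0, 14.0, 9.0, 6.0, 4.0, 2.0, 1.0, 1.0, 0.0 m³/s.
ΣQ_DR = 89.00 m³/s.
With Δt = 1 h = 3600 s, V = ΣQ_DR · Δt = 89.00 × 3600 = 3.20 × 10^5 m³.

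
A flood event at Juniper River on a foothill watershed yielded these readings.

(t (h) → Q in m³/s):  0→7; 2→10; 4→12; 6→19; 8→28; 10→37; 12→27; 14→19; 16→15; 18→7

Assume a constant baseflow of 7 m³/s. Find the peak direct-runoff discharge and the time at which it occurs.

Q_p = 30.0 m³/s at t = 10 h

Subtracting baseflow gives direct-runoff ordinates: 0.0, 3.0, 5.0, 12.0, 21.0, 30.0, 20.0, 12.0, 8.0, 0.0 m³/s.
The maximum is 30.0 m³/s, occurring at the reading for t = 10 h.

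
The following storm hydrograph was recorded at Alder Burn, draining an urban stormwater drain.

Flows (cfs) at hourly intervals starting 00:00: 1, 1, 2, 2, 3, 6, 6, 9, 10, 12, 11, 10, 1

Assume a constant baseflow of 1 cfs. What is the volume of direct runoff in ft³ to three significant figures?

Direct-runoff ordinates (Q − Q_b): 0.0, 0.0, 1.0, 1.0, 2.0, 5.0, 5.0, 8.0, 9.0, 11.0, 10.0, 9.0, 0.0 cfs.
ΣQ_DR = 61.00 cfs.
With Δt = 1 h = 3600 s, V = ΣQ_DR · Δt = 61.00 × 3600 = 2.20 × 10^5 ft³.

V ≈ 2.20 × 10^5 ft³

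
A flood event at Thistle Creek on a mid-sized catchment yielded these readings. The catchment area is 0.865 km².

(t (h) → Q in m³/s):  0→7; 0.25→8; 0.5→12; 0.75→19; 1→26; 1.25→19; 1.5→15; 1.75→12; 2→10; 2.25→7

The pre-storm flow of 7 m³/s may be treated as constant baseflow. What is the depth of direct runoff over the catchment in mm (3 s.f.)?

d ≈ 67.6 mm

Direct runoff: 0.0, 1.0, 5.0, 12.0, 19.0, 12.0, 8.0, 5.0, 3.0, 0.0 m³/s; ΣQ_DR = 65.00 m³/s.
V = ΣQ_DR · Δt = 65.00 × 900 s = 58500 m³.
Over A = 0.865 km², depth = V / A = 67.6 mm.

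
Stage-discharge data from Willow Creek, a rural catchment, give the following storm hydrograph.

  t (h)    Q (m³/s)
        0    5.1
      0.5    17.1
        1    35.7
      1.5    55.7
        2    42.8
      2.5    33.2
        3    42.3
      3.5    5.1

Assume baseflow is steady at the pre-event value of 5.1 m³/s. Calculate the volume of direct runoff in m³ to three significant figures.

V ≈ 3.53 × 10^5 m³

Direct-runoff ordinates (Q − Q_b): 0.0, 12.0, 30.6, 50.6, 37.7, 28.1, 37.2, 0.0 m³/s.
ΣQ_DR = 196.2 m³/s.
With Δt = 0.5 h = 1800 s, V = ΣQ_DR · Δt = 196.2 × 1800 = 3.53 × 10^5 m³.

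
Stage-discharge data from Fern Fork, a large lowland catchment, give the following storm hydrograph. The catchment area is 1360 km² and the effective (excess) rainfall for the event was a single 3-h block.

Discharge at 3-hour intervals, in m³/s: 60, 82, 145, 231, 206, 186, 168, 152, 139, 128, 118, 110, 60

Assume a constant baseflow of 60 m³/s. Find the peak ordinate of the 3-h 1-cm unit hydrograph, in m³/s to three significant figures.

U_p ≈ 214 m³/s

Direct runoff: 0.0, 22.0, 85.0, 171.0, 146.0, 126.0, 108.0, 92.0, 79.0, 68.0, 58.0, 50.0, 0.0 m³/s; ΣQ_DR = 1005 m³/s, peak = 171.0 m³/s.
Runoff depth d = ΣQ_DR·Δt / A = 1005 × 10800 / (1360 km²) = 7.981 mm.
The 1-cm UH is the DRH scaled by (10 mm)/d, so U_p = 171.0 × 10/7.981 = 214 m³/s.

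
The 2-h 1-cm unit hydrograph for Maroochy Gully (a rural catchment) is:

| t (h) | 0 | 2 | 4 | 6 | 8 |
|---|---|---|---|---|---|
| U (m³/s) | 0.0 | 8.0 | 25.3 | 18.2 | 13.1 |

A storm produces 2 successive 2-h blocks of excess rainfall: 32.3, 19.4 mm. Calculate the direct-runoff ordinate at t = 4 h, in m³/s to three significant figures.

By discrete convolution, Q_j = Σ (P_i / 10 mm) · U_{j−i}.
At t = 4 h (j=2): Q = (32.3/10)·25.3 + (19.4/10)·8.0 = 97.2 m³/s.

Q ≈ 97.2 m³/s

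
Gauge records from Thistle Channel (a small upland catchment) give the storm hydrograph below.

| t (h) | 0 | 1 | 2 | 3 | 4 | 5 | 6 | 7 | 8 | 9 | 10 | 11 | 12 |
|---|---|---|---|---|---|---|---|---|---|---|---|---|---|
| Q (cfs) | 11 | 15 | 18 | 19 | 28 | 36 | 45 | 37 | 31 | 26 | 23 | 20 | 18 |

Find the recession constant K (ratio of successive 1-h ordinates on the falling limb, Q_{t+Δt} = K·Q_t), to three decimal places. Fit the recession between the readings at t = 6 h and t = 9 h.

Using the recession-limb readings at t = 6 h and t = 9 h: Q falls from 45 to 26 cfs over 3 intervals.
K = (Q₂/Q₁)^(1/3) = (26/45)^(1/3) = 0.833.

K ≈ 0.833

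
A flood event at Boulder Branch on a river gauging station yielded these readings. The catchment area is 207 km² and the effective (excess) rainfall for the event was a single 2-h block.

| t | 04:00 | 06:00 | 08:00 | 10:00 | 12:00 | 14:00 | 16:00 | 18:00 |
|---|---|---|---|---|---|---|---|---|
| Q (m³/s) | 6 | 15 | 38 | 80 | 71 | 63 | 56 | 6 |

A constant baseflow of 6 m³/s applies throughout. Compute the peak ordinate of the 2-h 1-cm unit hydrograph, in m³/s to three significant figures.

Direct runoff: 0.0, 9.0, 32.0, 74.0, 65.0, 57.0, 50.0, 0.0 m³/s; ΣQ_DR = 287.0 m³/s, peak = 74.0 m³/s.
Runoff depth d = ΣQ_DR·Δt / A = 287.0 × 7200 / (207 km²) = 9.983 mm.
The 1-cm UH is the DRH scaled by (10 mm)/d, so U_p = 74.0 × 10/9.983 = 74.1 m³/s.

U_p ≈ 74.1 m³/s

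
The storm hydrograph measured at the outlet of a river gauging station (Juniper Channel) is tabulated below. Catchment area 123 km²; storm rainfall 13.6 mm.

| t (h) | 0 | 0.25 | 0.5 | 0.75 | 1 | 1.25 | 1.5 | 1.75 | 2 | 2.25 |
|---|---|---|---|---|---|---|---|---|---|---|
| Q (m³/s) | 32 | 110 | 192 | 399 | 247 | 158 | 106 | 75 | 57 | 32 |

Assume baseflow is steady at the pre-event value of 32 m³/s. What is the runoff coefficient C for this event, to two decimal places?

ΣQ_DR = 1088 m³/s; V = ΣQ_DR·Δt = 9.792 × 10^5 m³.
Runoff depth d = V / A = 7.961 mm.
C = d / P = 7.961 / 13.6 = 0.59.

C ≈ 0.59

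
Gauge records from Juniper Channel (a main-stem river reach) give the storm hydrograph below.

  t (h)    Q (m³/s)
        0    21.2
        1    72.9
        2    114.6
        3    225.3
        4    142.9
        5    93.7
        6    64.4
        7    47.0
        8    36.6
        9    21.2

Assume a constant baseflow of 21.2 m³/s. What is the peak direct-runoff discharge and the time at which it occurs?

Q_p = 204.1 m³/s at t = 3 h

Subtracting baseflow gives direct-runoff ordinates: 0.0, 51.7, 93.4, 204.1, 121.7, 72.5, 43.2, 25.8, 15.4, 0.0 m³/s.
The maximum is 204.1 m³/s, occurring at the reading for t = 3 h.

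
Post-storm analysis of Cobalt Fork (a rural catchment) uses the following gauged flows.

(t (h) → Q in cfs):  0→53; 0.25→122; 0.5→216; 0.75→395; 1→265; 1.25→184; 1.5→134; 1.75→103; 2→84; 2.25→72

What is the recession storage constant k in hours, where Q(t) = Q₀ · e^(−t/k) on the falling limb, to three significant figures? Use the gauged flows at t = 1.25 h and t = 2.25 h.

k ≈ 1.07 h

On the falling limb, Q drops from 184 to 72 cfs between t = 1.25 h and t = 2.25 h (Δt = 1 h).
k = −Δt / ln(Q₂/Q₁) = −1 / ln(72/184) = 1.07 h.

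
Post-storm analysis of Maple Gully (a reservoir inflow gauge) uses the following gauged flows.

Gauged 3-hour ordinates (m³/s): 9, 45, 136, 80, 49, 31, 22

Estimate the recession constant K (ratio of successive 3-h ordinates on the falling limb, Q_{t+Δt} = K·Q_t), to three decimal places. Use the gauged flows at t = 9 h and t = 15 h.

K ≈ 0.622

Using the recession-limb readings at t = 9 h and t = 15 h: Q falls from 80 to 31 m³/s over 2 intervals.
K = (Q₂/Q₁)^(1/2) = (31/80)^(1/2) = 0.622.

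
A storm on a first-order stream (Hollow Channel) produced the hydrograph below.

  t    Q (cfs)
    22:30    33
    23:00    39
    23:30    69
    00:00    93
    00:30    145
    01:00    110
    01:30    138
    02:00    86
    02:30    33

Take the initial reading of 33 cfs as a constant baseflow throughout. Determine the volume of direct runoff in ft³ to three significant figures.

Direct-runoff ordinates (Q − Q_b): 0.0, 6.0, 36.0, 60.0, 112.0, 77.0, 105.0, 53.0, 0.0 cfs.
ΣQ_DR = 449.0 cfs.
With Δt = 0.5 h = 1800 s, V = ΣQ_DR · Δt = 449.0 × 1800 = 8.08 × 10^5 ft³.

V ≈ 8.08 × 10^5 ft³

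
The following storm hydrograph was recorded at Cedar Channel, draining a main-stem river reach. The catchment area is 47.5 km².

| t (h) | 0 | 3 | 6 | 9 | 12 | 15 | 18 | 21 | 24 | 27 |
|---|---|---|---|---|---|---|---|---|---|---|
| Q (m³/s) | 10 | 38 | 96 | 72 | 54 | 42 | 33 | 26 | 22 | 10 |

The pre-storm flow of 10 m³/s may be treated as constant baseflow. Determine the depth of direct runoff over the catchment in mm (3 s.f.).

Direct runoff: 0.0, 28.0, 86.0, 62.0, 44.0, 32.0, 23.0, 16.0, 12.0, 0.0 m³/s; ΣQ_DR = 303.0 m³/s.
V = ΣQ_DR · Δt = 303.0 × 10800 s = 3.272 × 10^6 m³.
Over A = 47.5 km², depth = V / A = 68.9 mm.

d ≈ 68.9 mm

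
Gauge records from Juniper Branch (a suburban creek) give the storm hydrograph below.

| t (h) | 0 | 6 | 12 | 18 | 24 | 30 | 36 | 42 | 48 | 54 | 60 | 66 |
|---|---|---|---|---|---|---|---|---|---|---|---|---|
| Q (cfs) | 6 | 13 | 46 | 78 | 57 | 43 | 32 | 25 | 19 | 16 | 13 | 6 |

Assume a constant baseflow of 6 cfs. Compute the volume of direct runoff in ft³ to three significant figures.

V ≈ 6.09 × 10^6 ft³

Direct-runoff ordinates (Q − Q_b): 0.0, 7.0, 40.0, 72.0, 51.0, 37.0, 26.0, 19.0, 13.0, 10.0, 7.0, 0.0 cfs.
ΣQ_DR = 282.0 cfs.
With Δt = 6 h = 21600 s, V = ΣQ_DR · Δt = 282.0 × 21600 = 6.09 × 10^6 ft³.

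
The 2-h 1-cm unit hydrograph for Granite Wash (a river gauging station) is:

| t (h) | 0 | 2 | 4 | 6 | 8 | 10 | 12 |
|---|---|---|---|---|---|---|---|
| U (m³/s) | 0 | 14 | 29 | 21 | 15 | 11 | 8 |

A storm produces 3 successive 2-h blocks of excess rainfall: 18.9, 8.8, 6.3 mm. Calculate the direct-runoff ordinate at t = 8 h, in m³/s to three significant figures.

By discrete convolution, Q_j = Σ (P_i / 10 mm) · U_{j−i}.
At t = 8 h (j=4): Q = (18.9/10)·15 + (8.8/10)·21 + (6.3/10)·29 = 65.1 m³/s.

Q ≈ 65.1 m³/s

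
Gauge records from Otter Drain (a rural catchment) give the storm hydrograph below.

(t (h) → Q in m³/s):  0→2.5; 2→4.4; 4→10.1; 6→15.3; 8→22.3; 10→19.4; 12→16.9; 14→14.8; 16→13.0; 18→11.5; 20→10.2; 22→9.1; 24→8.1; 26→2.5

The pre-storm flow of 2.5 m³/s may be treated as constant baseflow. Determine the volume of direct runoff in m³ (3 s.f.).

Direct-runoff ordinates (Q − Q_b): 0.0, 1.9, 7.6, 12.8, 19.8, 16.9, 14.4, 12.3, 10.5, 9.0, 7.7, 6.6, 5.6, 0.0 m³/s.
ΣQ_DR = 125.1 m³/s.
With Δt = 2 h = 7200 s, V = ΣQ_DR · Δt = 125.1 × 7200 = 9.01 × 10^5 m³.

V ≈ 9.01 × 10^5 m³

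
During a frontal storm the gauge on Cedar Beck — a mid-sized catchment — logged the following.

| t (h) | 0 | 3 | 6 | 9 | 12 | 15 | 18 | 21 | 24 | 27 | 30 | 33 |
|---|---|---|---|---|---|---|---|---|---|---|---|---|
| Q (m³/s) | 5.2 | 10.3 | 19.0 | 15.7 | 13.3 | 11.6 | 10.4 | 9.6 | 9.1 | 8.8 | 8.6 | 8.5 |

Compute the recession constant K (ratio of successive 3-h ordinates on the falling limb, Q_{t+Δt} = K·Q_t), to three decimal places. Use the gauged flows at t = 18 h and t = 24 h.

Using the recession-limb readings at t = 18 h and t = 24 h: Q falls from 10.4 to 9.1 m³/s over 2 intervals.
K = (Q₂/Q₁)^(1/2) = (9.1/10.4)^(1/2) = 0.935.

K ≈ 0.935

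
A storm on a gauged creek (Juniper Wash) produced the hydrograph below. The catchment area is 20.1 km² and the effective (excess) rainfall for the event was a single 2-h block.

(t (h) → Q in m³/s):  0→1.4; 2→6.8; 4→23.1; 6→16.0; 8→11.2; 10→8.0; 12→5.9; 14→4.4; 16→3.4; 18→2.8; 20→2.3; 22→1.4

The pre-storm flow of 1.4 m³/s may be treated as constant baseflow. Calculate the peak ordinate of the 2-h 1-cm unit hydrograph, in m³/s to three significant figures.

Direct runoff: 0.0, 5.4, 21.7, 14.6, 9.8, 6.6, 4.5, 3.0, 2.0, 1.4, 0.9, 0.0 m³/s; ΣQ_DR = 69.90 m³/s, peak = 21.7 m³/s.
Runoff depth d = ΣQ_DR·Δt / A = 69.90 × 7200 / (20.1 km²) = 25.04 mm.
The 1-cm UH is the DRH scaled by (10 mm)/d, so U_p = 21.7 × 10/25.04 = 8.67 m³/s.

U_p ≈ 8.67 m³/s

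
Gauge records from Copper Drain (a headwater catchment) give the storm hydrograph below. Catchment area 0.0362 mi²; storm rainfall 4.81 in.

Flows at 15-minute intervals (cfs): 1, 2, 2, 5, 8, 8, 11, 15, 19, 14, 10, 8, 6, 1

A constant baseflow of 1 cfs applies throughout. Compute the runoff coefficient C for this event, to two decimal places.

C ≈ 0.21

ΣQ_DR = 96.00 cfs; V = ΣQ_DR·Δt = 86400 ft³.
Runoff depth d = V / A = 1.027 in.
C = d / P = 1.027 / 4.81 = 0.21.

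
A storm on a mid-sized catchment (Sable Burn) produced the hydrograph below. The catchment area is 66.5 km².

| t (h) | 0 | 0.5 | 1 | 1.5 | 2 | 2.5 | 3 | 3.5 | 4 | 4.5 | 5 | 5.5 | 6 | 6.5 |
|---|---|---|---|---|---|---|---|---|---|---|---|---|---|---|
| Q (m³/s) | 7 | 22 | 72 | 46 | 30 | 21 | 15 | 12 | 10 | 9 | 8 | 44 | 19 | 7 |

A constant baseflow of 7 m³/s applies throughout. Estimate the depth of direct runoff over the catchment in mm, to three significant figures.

Direct runoff: 0.0, 15.0, 65.0, 39.0, 23.0, 14.0, 8.0, 5.0, 3.0, 2.0, 1.0, 37.0, 12.0, 0.0 m³/s; ΣQ_DR = 224.0 m³/s.
V = ΣQ_DR · Δt = 224.0 × 1800 s = 4.032 × 10^5 m³.
Over A = 66.5 km², depth = V / A = 6.06 mm.

d ≈ 6.06 mm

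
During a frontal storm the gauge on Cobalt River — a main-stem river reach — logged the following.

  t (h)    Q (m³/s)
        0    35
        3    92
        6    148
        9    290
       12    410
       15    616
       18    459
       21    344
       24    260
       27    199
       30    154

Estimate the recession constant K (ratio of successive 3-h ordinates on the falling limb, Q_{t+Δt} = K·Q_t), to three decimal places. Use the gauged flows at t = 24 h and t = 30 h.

K ≈ 0.770

Using the recession-limb readings at t = 24 h and t = 30 h: Q falls from 260 to 154 m³/s over 2 intervals.
K = (Q₂/Q₁)^(1/2) = (154/260)^(1/2) = 0.770.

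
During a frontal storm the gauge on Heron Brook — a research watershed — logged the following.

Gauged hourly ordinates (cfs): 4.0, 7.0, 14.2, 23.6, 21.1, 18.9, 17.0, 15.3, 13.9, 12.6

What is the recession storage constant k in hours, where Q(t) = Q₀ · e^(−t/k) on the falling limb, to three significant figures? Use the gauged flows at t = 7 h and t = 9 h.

k ≈ 10.3 h

On the falling limb, Q drops from 15.3 to 12.6 cfs between t = 7 h and t = 9 h (Δt = 2 h).
k = −Δt / ln(Q₂/Q₁) = −2 / ln(12.6/15.3) = 10.3 h.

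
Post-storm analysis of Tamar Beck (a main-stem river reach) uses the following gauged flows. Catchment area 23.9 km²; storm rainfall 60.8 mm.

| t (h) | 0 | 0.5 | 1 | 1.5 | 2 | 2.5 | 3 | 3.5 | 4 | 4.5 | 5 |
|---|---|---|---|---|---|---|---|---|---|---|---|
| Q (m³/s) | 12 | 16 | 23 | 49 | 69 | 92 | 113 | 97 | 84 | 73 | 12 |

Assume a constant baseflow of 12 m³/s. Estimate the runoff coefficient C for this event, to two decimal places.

ΣQ_DR = 508.0 m³/s; V = ΣQ_DR·Δt = 9.144 × 10^5 m³.
Runoff depth d = V / A = 38.26 mm.
C = d / P = 38.26 / 60.8 = 0.63.

C ≈ 0.63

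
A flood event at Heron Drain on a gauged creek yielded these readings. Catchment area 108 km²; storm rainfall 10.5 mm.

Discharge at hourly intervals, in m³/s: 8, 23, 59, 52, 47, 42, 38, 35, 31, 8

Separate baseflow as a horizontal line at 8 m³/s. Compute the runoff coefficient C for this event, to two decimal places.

ΣQ_DR = 263.0 m³/s; V = ΣQ_DR·Δt = 9.468 × 10^5 m³.
Runoff depth d = V / A = 8.767 mm.
C = d / P = 8.767 / 10.5 = 0.83.

C ≈ 0.83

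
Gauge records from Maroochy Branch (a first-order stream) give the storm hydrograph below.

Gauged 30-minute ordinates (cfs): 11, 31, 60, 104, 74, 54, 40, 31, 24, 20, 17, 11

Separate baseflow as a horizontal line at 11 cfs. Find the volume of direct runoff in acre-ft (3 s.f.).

Direct-runoff ordinates (Q − Q_b): 0.0, 20.0, 49.0, 93.0, 63.0, 43.0, 29.0, 20.0, 13.0, 9.0, 6.0, 0.0 cfs.
ΣQ_DR = 345.0 cfs.
With Δt = 0.5 h = 1800 s, V = ΣQ_DR · Δt = 345.0 × 1800 = 6.21 × 10^5 ft³ = 14.3 acre-ft.

V ≈ 14.3 acre-ft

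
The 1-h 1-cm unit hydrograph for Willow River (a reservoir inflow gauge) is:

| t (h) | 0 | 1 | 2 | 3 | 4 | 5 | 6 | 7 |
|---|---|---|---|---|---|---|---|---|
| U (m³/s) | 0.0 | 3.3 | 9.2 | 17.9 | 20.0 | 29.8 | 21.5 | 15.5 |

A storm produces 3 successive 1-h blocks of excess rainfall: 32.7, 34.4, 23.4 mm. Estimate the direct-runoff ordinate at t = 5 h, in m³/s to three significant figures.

By discrete convolution, Q_j = Σ (P_i / 10 mm) · U_{j−i}.
At t = 5 h (j=5): Q = (32.7/10)·29.8 + (34.4/10)·20.0 + (23.4/10)·17.9 = 208 m³/s.

Q ≈ 208 m³/s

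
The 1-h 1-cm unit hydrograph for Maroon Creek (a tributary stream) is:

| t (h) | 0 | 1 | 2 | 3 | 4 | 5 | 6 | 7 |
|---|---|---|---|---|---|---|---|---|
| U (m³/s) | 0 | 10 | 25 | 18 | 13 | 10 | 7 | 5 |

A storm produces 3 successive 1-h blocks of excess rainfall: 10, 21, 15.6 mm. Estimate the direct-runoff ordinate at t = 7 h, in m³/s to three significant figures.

Q ≈ 35.3 m³/s

By discrete convolution, Q_j = Σ (P_i / 10 mm) · U_{j−i}.
At t = 7 h (j=7): Q = (10/10)·5 + (21/10)·7 + (15.6/10)·10 = 35.3 m³/s.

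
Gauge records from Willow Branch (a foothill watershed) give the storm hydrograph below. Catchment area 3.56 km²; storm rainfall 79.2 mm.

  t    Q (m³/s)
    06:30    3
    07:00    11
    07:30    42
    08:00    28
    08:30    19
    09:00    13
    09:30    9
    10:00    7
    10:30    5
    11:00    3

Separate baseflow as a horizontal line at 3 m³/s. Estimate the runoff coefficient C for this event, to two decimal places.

ΣQ_DR = 110.0 m³/s; V = ΣQ_DR·Δt = 1.980 × 10^5 m³.
Runoff depth d = V / A = 55.62 mm.
C = d / P = 55.62 / 79.2 = 0.70.

C ≈ 0.70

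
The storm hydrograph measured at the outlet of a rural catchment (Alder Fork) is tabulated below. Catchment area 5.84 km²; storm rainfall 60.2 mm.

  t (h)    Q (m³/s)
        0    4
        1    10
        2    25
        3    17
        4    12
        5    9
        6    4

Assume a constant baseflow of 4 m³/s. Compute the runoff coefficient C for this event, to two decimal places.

C ≈ 0.54

ΣQ_DR = 53.00 m³/s; V = ΣQ_DR·Δt = 1.908 × 10^5 m³.
Runoff depth d = V / A = 32.67 mm.
C = d / P = 32.67 / 60.2 = 0.54.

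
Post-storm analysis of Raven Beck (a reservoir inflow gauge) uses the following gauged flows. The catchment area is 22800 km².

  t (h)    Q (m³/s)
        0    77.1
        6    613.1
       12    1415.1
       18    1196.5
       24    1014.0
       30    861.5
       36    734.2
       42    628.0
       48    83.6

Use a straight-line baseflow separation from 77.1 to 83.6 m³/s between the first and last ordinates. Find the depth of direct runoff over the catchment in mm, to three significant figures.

Direct runoff: 0.00, 535.19, 1336.38, 1116.96, 933.65, 780.34, 652.23, 545.21, 0.00 m³/s; ΣQ_DR = 5900 m³/s.
V = ΣQ_DR · Δt = 5900 × 21600 s = 1.274 × 10^8 m³.
Over A = 22800 km², depth = V / A = 5.59 mm.

d ≈ 5.59 mm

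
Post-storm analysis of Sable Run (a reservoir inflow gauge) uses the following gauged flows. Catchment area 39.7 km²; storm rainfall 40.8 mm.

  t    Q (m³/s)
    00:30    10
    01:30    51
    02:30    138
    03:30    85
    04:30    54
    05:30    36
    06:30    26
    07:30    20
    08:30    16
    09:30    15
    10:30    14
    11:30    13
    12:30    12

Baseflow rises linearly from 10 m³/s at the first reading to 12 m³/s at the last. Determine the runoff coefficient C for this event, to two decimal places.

ΣQ_DR = 347.0 m³/s; V = ΣQ_DR·Δt = 1.249 × 10^6 m³.
Runoff depth d = V / A = 31.47 mm.
C = d / P = 31.47 / 40.8 = 0.77.

C ≈ 0.77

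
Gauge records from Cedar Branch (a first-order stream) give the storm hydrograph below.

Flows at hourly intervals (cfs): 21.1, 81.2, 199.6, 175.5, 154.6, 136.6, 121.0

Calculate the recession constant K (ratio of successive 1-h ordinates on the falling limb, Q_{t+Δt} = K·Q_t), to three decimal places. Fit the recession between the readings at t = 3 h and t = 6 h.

Using the recession-limb readings at t = 3 h and t = 6 h: Q falls from 175.5 to 121.0 cfs over 3 intervals.
K = (Q₂/Q₁)^(1/3) = (121.0/175.5)^(1/3) = 0.883.

K ≈ 0.883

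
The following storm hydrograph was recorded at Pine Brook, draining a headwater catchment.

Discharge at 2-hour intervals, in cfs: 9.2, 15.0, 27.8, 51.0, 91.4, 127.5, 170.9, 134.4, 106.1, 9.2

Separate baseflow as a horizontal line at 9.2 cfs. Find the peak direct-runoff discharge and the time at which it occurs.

Subtracting baseflow gives direct-runoff ordinates: 0.0, 5.8, 18.6, 41.8, 82.2, 118.3, 161.7, 125.2, 96.9, 0.0 cfs.
The maximum is 161.7 cfs, occurring at the reading for t = 12 h.

Q_p = 161.7 cfs at t = 12 h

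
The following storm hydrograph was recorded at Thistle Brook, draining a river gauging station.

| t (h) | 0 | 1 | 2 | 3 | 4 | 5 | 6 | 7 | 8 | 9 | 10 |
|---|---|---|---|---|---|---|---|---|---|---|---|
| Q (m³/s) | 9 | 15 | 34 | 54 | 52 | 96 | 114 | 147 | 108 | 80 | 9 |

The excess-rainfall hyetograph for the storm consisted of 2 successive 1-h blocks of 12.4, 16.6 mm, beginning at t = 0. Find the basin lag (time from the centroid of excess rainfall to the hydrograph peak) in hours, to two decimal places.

Centroid of excess rainfall: t_c = Σ P_i·t̄_i / ΣP_i = 1.0724 h (block centres at 0.5, 1.5 h).
Hydrograph peak occurs at t = 7 h, so basin lag t_L = 7 − 1.0724 = 5.93 h.

t_L ≈ 5.93 h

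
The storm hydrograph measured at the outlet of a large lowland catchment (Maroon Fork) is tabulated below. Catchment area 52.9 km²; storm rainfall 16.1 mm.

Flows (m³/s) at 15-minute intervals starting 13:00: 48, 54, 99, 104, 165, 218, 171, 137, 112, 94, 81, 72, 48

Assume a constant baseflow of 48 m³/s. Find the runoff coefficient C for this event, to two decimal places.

ΣQ_DR = 779.0 m³/s; V = ΣQ_DR·Δt = 7.011 × 10^5 m³.
Runoff depth d = V / A = 13.25 mm.
C = d / P = 13.25 / 16.1 = 0.82.

C ≈ 0.82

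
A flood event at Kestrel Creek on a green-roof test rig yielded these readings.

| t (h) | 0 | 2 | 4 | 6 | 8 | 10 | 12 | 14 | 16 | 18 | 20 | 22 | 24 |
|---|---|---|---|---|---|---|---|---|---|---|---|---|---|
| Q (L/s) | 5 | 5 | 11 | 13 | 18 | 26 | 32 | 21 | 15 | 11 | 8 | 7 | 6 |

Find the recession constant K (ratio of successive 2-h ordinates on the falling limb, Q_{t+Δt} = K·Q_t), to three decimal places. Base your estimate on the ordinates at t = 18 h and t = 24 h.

K ≈ 0.817

Using the recession-limb readings at t = 18 h and t = 24 h: Q falls from 11 to 6 L/s over 3 intervals.
K = (Q₂/Q₁)^(1/3) = (6/11)^(1/3) = 0.817.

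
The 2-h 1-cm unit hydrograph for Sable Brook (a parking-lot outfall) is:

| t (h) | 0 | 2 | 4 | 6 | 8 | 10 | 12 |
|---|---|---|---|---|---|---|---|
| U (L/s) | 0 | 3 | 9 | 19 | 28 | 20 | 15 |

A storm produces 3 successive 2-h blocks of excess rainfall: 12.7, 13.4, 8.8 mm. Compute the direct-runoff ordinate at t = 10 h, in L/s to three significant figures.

By discrete convolution, Q_j = Σ (P_i / 10 mm) · U_{j−i}.
At t = 10 h (j=5): Q = (12.7/10)·20 + (13.4/10)·28 + (8.8/10)·19 = 79.6 L/s.

Q ≈ 79.6 L/s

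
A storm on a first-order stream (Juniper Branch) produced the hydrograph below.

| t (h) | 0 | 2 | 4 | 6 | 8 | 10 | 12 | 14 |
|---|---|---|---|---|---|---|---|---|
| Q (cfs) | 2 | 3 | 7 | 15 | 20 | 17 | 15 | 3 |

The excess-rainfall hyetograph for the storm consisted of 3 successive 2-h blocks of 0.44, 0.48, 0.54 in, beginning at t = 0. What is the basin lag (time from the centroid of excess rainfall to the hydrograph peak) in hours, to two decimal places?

t_L ≈ 4.86 h

Centroid of excess rainfall: t_c = Σ P_i·t̄_i / ΣP_i = 3.1370 h (block centres at 1, 3, 5 h).
Hydrograph peak occurs at t = 8 h, so basin lag t_L = 8 − 3.1370 = 4.86 h.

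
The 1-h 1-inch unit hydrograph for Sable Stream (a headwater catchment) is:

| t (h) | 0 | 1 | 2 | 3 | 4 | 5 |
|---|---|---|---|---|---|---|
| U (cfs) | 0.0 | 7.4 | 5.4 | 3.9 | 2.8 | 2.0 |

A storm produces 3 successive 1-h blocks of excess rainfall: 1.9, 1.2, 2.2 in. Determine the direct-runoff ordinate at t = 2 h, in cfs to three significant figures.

Q ≈ 19.1 cfs

By discrete convolution, Q_j = Σ (P_i / 1 in) · U_{j−i}.
At t = 2 h (j=2): Q = (1.9/1)·5.4 + (1.2/1)·7.4 + (2.2/1)·0.0 = 19.1 cfs.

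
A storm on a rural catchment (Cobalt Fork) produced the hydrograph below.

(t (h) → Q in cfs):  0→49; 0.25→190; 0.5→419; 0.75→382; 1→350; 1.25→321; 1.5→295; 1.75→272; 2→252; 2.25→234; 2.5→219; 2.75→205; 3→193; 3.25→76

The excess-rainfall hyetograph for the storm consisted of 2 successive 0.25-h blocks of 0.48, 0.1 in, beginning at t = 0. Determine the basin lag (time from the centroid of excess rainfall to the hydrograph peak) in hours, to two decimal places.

Centroid of excess rainfall: t_c = Σ P_i·t̄_i / ΣP_i = 0.1681 h (block centres at 0.125, 0.375 h).
Hydrograph peak occurs at t = 0.5 h, so basin lag t_L = 0.5 − 0.1681 = 0.33 h.

t_L ≈ 0.33 h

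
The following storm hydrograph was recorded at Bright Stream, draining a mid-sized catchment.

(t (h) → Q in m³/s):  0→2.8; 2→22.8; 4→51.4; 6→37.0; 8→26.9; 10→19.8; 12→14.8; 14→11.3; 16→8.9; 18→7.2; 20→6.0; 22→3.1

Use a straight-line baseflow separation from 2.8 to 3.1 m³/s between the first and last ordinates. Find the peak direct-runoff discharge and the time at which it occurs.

Q_p = 48.55 m³/s at t = 4 h

Subtracting baseflow gives direct-runoff ordinates: 0.00, 19.97, 48.55, 34.12, 23.99, 16.86, 11.84, 8.31, 5.88, 4.15, 2.93, 0.00 m³/s.
The maximum is 48.55 m³/s, occurring at the reading for t = 4 h.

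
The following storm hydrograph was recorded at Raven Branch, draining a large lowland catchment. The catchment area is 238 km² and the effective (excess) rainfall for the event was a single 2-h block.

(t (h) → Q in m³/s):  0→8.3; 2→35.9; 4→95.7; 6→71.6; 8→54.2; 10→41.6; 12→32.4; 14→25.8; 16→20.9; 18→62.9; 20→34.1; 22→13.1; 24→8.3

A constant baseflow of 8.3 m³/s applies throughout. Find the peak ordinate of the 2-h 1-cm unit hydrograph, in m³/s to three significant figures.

Direct runoff: 0.0, 27.6, 87.4, 63.3, 45.9, 33.3, 24.1, 17.5, 12.6, 54.6, 25.8, 4.8, 0.0 m³/s; ΣQ_DR = 396.9 m³/s, peak = 87.4 m³/s.
Runoff depth d = ΣQ_DR·Δt / A = 396.9 × 7200 / (238 km²) = 12.01 mm.
The 1-cm UH is the DRH scaled by (10 mm)/d, so U_p = 87.4 × 10/12.01 = 72.8 m³/s.

U_p ≈ 72.8 m³/s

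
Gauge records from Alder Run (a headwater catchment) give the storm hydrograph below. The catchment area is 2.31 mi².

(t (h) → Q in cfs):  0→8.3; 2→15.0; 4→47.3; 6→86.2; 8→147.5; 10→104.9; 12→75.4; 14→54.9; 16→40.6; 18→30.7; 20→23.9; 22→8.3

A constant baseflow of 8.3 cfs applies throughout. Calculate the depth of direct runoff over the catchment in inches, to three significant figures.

d ≈ 0.729 in

Direct runoff: 0.0, 6.7, 39.0, 77.9, 139.2, 96.6, 67.1, 46.6, 32.3, 22.4, 15.6, 0.0 cfs; ΣQ_DR = 543.4 cfs.
V = ΣQ_DR · Δt = 543.4 × 7200 s = 3.912 × 10^6 ft³.
Over A = 2.31 mi², depth = V / A = 0.729 in.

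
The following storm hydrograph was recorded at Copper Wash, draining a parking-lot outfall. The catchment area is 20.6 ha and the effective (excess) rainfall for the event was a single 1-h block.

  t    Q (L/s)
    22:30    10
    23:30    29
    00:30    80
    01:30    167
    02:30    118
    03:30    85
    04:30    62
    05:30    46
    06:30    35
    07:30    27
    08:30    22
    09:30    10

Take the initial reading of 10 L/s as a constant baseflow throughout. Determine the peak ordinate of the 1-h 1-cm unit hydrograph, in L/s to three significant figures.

Direct runoff: 0.0, 19.0, 70.0, 157.0, 108.0, 75.0, 52.0, 36.0, 25.0, 17.0, 12.0, 0.0 L/s; ΣQ_DR = 571.0 L/s, peak = 157.0 L/s.
Runoff depth d = ΣQ_DR·Δt / A = 571.0 × 3600 / (20.6 ha) = 9.979 mm.
The 1-cm UH is the DRH scaled by (10 mm)/d, so U_p = 157.0 × 10/9.979 = 157 L/s.

U_p ≈ 157 L/s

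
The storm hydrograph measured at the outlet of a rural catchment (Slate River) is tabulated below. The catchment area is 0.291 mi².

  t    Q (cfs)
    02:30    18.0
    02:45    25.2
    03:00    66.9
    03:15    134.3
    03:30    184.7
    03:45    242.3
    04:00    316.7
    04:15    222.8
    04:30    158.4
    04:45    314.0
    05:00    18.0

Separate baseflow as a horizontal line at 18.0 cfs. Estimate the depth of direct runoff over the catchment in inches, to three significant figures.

d ≈ 2.00 in

Direct runoff: 0.0, 7.2, 48.9, 116.3, 166.7, 224.3, 298.7, 204.8, 140.4, 296.0, 0.0 cfs; ΣQ_DR = 1503 cfs.
V = ΣQ_DR · Δt = 1503 × 900 s = 1.353 × 10^6 ft³.
Over A = 0.291 mi², depth = V / A = 2.00 in.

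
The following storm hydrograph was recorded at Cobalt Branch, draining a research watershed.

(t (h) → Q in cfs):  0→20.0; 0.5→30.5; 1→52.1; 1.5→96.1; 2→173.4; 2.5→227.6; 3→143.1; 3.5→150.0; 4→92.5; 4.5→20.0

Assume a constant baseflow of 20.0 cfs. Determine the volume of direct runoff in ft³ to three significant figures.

V ≈ 1.45 × 10^6 ft³

Direct-runoff ordinates (Q − Q_b): 0.0, 10.5, 32.1, 76.1, 153.4, 207.6, 123.1, 130.0, 72.5, 0.0 cfs.
ΣQ_DR = 805.3 cfs.
With Δt = 0.5 h = 1800 s, V = ΣQ_DR · Δt = 805.3 × 1800 = 1.45 × 10^6 ft³.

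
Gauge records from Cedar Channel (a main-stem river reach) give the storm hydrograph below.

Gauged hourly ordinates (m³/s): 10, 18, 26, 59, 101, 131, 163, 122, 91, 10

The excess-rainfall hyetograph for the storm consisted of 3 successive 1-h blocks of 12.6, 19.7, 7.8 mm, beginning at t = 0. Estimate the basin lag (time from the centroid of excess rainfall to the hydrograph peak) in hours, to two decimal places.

Centroid of excess rainfall: t_c = Σ P_i·t̄_i / ΣP_i = 1.3803 h (block centres at 0.5, 1.5, 2.5 h).
Hydrograph peak occurs at t = 6 h, so basin lag t_L = 6 − 1.3803 = 4.62 h.

t_L ≈ 4.62 h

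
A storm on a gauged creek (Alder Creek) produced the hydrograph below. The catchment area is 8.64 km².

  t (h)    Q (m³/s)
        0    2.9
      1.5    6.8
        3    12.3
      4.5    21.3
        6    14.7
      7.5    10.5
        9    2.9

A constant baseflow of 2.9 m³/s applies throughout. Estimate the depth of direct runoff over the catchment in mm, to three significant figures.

Direct runoff: 0.0, 3.9, 9.4, 18.4, 11.8, 7.6, 0.0 m³/s; ΣQ_DR = 51.10 m³/s.
V = ΣQ_DR · Δt = 51.10 × 5400 s = 2.759 × 10^5 m³.
Over A = 8.64 km², depth = V / A = 31.9 mm.

d ≈ 31.9 mm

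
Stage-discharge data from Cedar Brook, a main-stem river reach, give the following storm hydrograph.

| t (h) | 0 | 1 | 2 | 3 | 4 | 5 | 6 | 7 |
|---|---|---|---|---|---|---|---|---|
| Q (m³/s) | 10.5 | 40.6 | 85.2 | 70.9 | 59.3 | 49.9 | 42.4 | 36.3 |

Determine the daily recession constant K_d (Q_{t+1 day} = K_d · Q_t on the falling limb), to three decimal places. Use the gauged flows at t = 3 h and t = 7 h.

Between t = 3 h and t = 7 h the flow falls from 70.9 to 36.3 m³/s over 4×1 h = 4 h.
Per-interval ratio K = (36.3/70.9)^(1/4) = 0.8459; K_d = K^(24/1) = 0.018.

K_d ≈ 0.018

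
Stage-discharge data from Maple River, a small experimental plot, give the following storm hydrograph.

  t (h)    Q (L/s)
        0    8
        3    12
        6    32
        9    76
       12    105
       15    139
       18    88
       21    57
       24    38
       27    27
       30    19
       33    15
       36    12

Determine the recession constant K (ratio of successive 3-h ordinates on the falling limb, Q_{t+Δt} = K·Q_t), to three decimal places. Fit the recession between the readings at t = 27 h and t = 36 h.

K ≈ 0.763

Using the recession-limb readings at t = 27 h and t = 36 h: Q falls from 27 to 12 L/s over 3 intervals.
K = (Q₂/Q₁)^(1/3) = (12/27)^(1/3) = 0.763.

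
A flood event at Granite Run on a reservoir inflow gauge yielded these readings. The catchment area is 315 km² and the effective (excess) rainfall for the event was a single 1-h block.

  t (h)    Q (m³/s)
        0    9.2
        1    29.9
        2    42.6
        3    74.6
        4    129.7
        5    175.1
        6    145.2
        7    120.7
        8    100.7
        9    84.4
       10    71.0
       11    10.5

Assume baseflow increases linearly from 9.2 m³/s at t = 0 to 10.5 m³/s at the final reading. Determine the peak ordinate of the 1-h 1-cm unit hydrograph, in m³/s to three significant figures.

U_p ≈ 165 m³/s

Direct runoff: 0.00, 20.58, 33.16, 65.05, 120.03, 165.31, 135.29, 110.67, 90.55, 74.14, 60.62, 0.00 m³/s; ΣQ_DR = 875.4 m³/s, peak = 165.31 m³/s.
Runoff depth d = ΣQ_DR·Δt / A = 875.4 × 3600 / (315 km²) = 10.00 mm.
The 1-cm UH is the DRH scaled by (10 mm)/d, so U_p = 165.31 × 10/10.00 = 165 m³/s.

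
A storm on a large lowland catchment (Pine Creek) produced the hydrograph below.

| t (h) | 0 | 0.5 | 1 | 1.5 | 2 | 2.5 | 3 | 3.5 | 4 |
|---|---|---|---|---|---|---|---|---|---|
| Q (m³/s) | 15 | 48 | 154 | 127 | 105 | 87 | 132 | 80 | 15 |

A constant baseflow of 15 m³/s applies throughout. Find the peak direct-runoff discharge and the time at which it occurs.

Subtracting baseflow gives direct-runoff ordinates: 0.0, 33.0, 139.0, 112.0, 90.0, 72.0, 117.0, 65.0, 0.0 m³/s.
The maximum is 139.0 m³/s, occurring at the reading for t = 1 h.

Q_p = 139.0 m³/s at t = 1 h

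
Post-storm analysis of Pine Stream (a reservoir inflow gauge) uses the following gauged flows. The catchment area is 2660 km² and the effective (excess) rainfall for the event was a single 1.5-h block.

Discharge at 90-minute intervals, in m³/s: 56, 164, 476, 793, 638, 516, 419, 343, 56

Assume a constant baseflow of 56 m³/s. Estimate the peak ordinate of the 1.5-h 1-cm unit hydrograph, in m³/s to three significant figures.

U_p ≈ 1230 m³/s

Direct runoff: 0.0, 108.0, 420.0, 737.0, 582.0, 460.0, 363.0, 287.0, 0.0 m³/s; ΣQ_DR = 2957 m³/s, peak = 737.0 m³/s.
Runoff depth d = ΣQ_DR·Δt / A = 2957 × 5400 / (2660 km²) = 6.003 mm.
The 1-cm UH is the DRH scaled by (10 mm)/d, so U_p = 737.0 × 10/6.003 = 1230 m³/s.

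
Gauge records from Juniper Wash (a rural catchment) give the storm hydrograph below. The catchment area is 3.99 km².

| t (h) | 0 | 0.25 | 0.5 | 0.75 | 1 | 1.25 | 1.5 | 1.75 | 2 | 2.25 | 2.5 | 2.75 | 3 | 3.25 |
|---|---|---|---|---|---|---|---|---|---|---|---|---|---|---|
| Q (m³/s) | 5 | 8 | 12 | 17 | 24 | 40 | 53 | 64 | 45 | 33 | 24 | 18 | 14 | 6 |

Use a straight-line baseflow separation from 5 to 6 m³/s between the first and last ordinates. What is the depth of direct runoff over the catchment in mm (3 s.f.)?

Direct runoff: 0.00, 2.92, 6.85, 11.77, 18.69, 34.62, 47.54, 58.46, 39.38, 27.31, 18.23, 12.15, 8.08, 0.00 m³/s; ΣQ_DR = 286.0 m³/s.
V = ΣQ_DR · Δt = 286.0 × 900 s = 2.574 × 10^5 m³.
Over A = 3.99 km², depth = V / A = 64.5 mm.

d ≈ 64.5 mm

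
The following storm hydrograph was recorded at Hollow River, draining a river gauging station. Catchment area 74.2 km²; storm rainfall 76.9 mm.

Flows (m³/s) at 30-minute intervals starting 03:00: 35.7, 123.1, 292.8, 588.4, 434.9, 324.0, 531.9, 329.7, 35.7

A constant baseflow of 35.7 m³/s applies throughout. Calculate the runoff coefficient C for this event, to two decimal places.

C ≈ 0.75

ΣQ_DR = 2375 m³/s; V = ΣQ_DR·Δt = 4.275 × 10^6 m³.
Runoff depth d = V / A = 57.61 mm.
C = d / P = 57.61 / 76.9 = 0.75.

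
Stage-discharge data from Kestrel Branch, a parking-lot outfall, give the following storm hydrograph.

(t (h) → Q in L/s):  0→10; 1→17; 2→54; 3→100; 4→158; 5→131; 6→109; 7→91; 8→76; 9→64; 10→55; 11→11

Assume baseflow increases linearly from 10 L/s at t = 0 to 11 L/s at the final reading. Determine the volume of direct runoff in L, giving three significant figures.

V ≈ 2.70 × 10^6 L

Direct-runoff ordinates (Q − Q_b): 0.00, 6.91, 43.82, 89.73, 147.64, 120.55, 98.45, 80.36, 65.27, 53.18, 44.09, 0.00 L/s.
ΣQ_DR = 750.0 L/s.
With Δt = 1 h = 3600 s, V = ΣQ_DR · Δt = 750.0 × 3600 = 2.70 × 10^6 L.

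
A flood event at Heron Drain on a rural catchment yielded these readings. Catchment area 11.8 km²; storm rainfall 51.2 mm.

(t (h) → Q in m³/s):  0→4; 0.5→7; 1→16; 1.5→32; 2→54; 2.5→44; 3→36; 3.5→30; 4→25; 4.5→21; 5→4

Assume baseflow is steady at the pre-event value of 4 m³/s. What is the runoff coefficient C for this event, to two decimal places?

C ≈ 0.68

ΣQ_DR = 229.0 m³/s; V = ΣQ_DR·Δt = 4.122 × 10^5 m³.
Runoff depth d = V / A = 34.93 mm.
C = d / P = 34.93 / 51.2 = 0.68.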